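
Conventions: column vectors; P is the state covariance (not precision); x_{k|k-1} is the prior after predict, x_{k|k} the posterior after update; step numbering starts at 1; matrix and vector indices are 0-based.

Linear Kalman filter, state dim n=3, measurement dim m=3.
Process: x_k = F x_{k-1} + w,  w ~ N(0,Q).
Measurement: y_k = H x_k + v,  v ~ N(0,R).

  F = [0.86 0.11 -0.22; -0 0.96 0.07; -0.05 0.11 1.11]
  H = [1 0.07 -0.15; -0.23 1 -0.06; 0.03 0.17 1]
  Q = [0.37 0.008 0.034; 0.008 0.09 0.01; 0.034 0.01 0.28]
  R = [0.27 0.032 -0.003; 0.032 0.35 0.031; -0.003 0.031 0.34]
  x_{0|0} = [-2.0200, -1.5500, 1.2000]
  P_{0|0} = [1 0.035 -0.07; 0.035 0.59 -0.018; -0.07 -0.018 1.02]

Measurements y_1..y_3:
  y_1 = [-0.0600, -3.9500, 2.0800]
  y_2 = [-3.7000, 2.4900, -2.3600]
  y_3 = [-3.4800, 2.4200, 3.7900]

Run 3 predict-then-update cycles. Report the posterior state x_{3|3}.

x_post = [-3.1455, 0.3502, 2.1276]

step 1: x^-=[-2.1717, -1.4040, 1.2625]  P^-=[1.2001 0.0829 -0.3172; 0.0829 0.6363 0.1308; -0.3172 0.1308 1.5494]  S=[1.6121 -0.1160 -0.4875; -0.1160 0.9928 0.2402; -0.4875 0.2402 1.9351]  K=[0.7927 -0.1006 0.0742; 0.1360 0.6095 0.0834; -0.1021 -0.0922 0.7930]  nu=[2.3994, -2.9697, 1.1213]  x^+=[0.1124, -2.7944, 2.1804]  P^+=[0.2087 0.0408 0.0065; 0.0408 0.2301 0.0065; 0.0065 0.0065 0.2658]
step 2: x^-=[-0.6904, -2.5300, 2.1073]  P^-=[0.5450 0.0610 -0.0265; 0.0610 0.3042 0.0599; -0.0265 0.0599 0.6112]  S=[0.8454 -0.0151 -0.0879; -0.0151 0.6492 0.1072; -0.0879 0.1072 0.9798]  K=[0.6599 -0.0928 0.0696; 0.1025 0.4309 0.0779; -0.0700 -0.0610 0.6337]  nu=[-2.5164, 4.9876, -4.0164]  x^+=[-3.0934, -0.9514, -0.5662]  P^+=[0.1740 0.0313 0.0083; 0.0313 0.1644 0.0106; 0.0083 0.0106 0.2117]
step 3: x^-=[-2.6404, -0.9530, -0.5785]  P^-=[0.5132 0.0463 -0.0114; 0.0463 0.2439 0.0537; -0.0114 0.0537 0.5446]  S=[0.8055 -0.0265 -0.0674; -0.0265 0.5950 0.0916; -0.0674 0.0916 0.9102]  K=[0.6460 -0.1016 0.0711; 0.0874 0.3791 0.0744; -0.0618 -0.0568 0.6092]  nu=[-0.8597, 2.7310, 4.6097]  x^+=[-3.1455, 0.3502, 2.1276]  P^+=[0.1705 0.0271 0.0094; 0.0271 0.1447 0.0114; 0.0094 0.0114 0.2033]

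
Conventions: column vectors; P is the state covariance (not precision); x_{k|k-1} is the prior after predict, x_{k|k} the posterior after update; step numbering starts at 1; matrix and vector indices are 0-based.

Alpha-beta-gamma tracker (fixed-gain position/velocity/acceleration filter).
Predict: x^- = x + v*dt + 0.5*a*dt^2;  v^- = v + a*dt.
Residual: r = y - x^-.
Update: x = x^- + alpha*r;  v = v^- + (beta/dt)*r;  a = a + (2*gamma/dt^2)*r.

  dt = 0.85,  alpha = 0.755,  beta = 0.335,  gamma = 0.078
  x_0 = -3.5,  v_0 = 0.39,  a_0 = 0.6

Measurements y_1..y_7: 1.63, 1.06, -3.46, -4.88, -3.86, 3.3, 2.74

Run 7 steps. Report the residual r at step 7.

step 1: x_pred=-2.9517  r=4.5817  x^+=0.5075  v^+=2.7057  a^+=1.5893
step 2: x_pred=3.3815  r=-2.3215  x^+=1.6288  v^+=3.1417  a^+=1.0880
step 3: x_pred=4.6923  r=-8.1523  x^+=-1.4627  v^+=0.8536  a^+=-0.6722
step 4: x_pred=-0.9800  r=-3.9000  x^+=-3.9245  v^+=-1.2548  a^+=-1.5143
step 5: x_pred=-5.5381  r=1.6781  x^+=-4.2711  v^+=-1.8806  a^+=-1.1519
step 6: x_pred=-6.2858  r=9.5858  x^+=0.9515  v^+=0.9182  a^+=0.9178
step 7: x_pred=2.0635  r=0.6765  x^+=2.5743  v^+=1.9650  a^+=1.0639

resid = 0.6765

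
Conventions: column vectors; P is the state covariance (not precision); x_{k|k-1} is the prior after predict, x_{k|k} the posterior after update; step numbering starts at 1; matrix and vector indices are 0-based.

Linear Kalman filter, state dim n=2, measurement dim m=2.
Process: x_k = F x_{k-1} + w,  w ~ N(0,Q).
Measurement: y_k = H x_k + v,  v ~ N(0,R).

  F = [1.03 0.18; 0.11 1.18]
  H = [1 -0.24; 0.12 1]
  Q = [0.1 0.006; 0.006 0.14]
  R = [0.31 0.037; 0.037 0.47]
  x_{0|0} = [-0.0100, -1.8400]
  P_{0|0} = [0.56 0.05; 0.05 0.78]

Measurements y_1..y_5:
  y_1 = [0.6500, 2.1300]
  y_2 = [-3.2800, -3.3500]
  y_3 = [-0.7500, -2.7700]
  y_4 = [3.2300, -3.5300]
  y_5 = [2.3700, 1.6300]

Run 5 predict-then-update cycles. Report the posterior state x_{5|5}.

step 1: x^-=[-0.3415, -2.1723]  P^-=[0.7379 0.2969; 0.2969 1.2458]  S=[0.9772 0.1149; 0.1149 1.7977]  K=[0.6620 0.1721; -0.0866 0.7184]  nu=[0.4701, 4.3433]  x^+=[0.7172, 0.9070]  P^+=[0.2302 0.0777; 0.0777 0.3251]
step 2: x^-=[0.9020, 1.1492]  P^-=[0.3836 0.1972; 0.1972 0.6156]  S=[0.6345 0.1268; 0.1268 1.1385]  K=[0.4985 0.1581; -0.0351 0.5654]  nu=[-3.9062, -4.6074]  x^+=[-1.7737, -1.3190]  P^+=[0.1775 0.0715; 0.0715 0.2559]
step 3: x^-=[-2.0643, -1.7515]  P^-=[0.3231 0.1687; 0.1687 0.5170]  S=[0.5819 0.1156; 0.1156 1.0321]  K=[0.4559 0.1500; -0.0272 0.5236]  nu=[0.8940, -0.7708]  x^+=[-1.7724, -2.1794]  P^+=[0.1631 0.0678; 0.0678 0.2369]
step 4: x^-=[-2.2178, -2.7667]  P^-=[0.3059 0.1585; 0.1585 0.4895]  S=[0.5680 0.1102; 0.1102 1.0019]  K=[0.4432 0.1461; -0.0267 0.5105]  nu=[4.7838, -0.4972]  x^+=[-0.1702, -3.1484]  P^+=[0.1587 0.0660; 0.0660 0.2310]
step 5: x^-=[-0.7420, -3.7338]  P^-=[0.3003 0.1546; 0.1546 0.4807]  S=[0.5638 0.1078; 0.1078 0.9921]  K=[0.4392 0.1444; -0.0272 0.5062]  nu=[2.2159, 5.4529]  x^+=[1.0187, -1.0340]  P^+=[0.1572 0.0653; 0.0653 0.2291]

x_post = [1.0187, -1.0340]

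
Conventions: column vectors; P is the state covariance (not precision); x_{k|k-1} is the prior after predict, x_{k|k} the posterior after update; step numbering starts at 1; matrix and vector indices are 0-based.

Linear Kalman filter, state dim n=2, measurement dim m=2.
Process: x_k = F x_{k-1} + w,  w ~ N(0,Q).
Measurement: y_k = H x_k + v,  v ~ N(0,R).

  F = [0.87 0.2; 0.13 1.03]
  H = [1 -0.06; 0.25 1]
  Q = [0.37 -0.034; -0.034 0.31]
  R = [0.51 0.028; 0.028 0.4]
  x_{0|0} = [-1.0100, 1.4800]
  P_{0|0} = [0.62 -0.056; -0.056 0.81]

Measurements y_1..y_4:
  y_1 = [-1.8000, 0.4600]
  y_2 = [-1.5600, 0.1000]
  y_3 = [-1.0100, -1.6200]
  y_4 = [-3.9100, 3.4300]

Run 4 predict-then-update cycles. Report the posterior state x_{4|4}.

step 1: x^-=[-0.5827, 1.3931]  P^-=[0.8522 0.1513; 0.1513 1.1648]  S=[1.3482 0.3202; 0.3202 1.6937]  K=[0.6012 0.1015; -0.1133 0.7315]  nu=[-1.1337, -0.7874]  x^+=[-1.3442, 0.9456]  P^+=[0.3083 -0.0197; -0.0197 0.2943]
step 2: x^-=[-0.9804, 0.7992]  P^-=[0.6083 0.0434; 0.0434 0.6222]  S=[1.1153 0.1855; 0.1855 1.0819]  K=[0.5281 0.0901; -0.0946 0.6013]  nu=[-0.5317, -0.4541]  x^+=[-1.3021, 0.5764]  P^+=[0.2708 -0.0169; -0.0169 0.2421]
step 3: x^-=[-1.0175, 0.4244]  P^-=[0.5788 0.0309; 0.0309 0.5669]  S=[1.0871 0.1692; 0.1692 1.0186]  K=[0.5172 0.0865; -0.0930 0.5796]  nu=[0.0330, -1.7901]  x^+=[-1.1554, -0.6162]  P^+=[0.2652 -0.0172; -0.0172 0.2335]
step 4: x^-=[-1.1284, -0.7849]  P^-=[0.5741 0.0282; 0.0282 0.5576]  S=[1.0827 0.1659; 0.1659 1.0076]  K=[0.5155 0.0856; -0.0930 0.5757]  nu=[-2.8287, 4.4970]  x^+=[-2.2018, 2.0673]  P^+=[0.2643 -0.0174; -0.0174 0.2320]

x_post = [-2.2018, 2.0673]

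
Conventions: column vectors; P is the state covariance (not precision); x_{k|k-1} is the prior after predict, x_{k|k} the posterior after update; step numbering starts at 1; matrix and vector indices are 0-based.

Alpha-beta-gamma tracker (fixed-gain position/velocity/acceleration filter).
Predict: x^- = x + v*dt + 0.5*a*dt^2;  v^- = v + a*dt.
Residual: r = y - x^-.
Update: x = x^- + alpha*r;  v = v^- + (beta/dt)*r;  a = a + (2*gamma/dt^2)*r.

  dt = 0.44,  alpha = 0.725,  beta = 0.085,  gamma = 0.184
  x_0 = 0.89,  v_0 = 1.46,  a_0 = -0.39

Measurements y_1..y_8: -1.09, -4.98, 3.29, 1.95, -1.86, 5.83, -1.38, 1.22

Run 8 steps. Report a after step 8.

step 1: x_pred=1.4946  r=-2.5846  x^+=-0.3792  v^+=0.7891  a^+=-5.3030
step 2: x_pred=-0.5453  r=-4.4347  x^+=-3.7605  v^+=-2.4009  a^+=-13.7325
step 3: x_pred=-6.1462  r=9.4362  x^+=0.6951  v^+=-6.6203  a^+=4.2041
step 4: x_pred=-1.8109  r=3.7609  x^+=0.9157  v^+=-4.0440  a^+=11.3529
step 5: x_pred=0.2354  r=-2.0954  x^+=-1.2838  v^+=0.5465  a^+=7.3700
step 6: x_pred=-0.3299  r=6.1599  x^+=4.1360  v^+=4.9793  a^+=19.0789
step 7: x_pred=8.1738  r=-9.5538  x^+=1.2473  v^+=11.5284  a^+=0.9188
step 8: x_pred=6.4087  r=-5.1887  x^+=2.6469  v^+=10.9303  a^+=-8.9440

a_post = -8.9440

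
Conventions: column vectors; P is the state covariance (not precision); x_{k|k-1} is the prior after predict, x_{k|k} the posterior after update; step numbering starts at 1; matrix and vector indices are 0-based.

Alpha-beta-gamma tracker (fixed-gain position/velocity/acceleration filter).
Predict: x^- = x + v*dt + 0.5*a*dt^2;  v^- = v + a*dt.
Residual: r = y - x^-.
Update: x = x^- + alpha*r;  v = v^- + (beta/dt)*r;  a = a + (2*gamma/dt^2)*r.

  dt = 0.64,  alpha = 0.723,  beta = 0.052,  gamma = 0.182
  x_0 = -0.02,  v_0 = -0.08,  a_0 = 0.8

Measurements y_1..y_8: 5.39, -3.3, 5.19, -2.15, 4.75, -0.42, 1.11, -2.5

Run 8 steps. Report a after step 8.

step 1: x_pred=0.0926  r=5.2974  x^+=3.9226  v^+=0.8624  a^+=5.5076
step 2: x_pred=5.6025  r=-8.9025  x^+=-0.8340  v^+=3.6640  a^+=-2.4038
step 3: x_pred=1.0186  r=4.1714  x^+=4.0345  v^+=2.4644  a^+=1.3032
step 4: x_pred=5.8787  r=-8.0287  x^+=0.0739  v^+=2.6461  a^+=-5.8317
step 5: x_pred=0.5731  r=4.1769  x^+=3.5930  v^+=-0.7468  a^+=-2.1198
step 6: x_pred=2.6809  r=-3.1009  x^+=0.4390  v^+=-2.3554  a^+=-4.8755
step 7: x_pred=-2.0670  r=3.1770  x^+=0.2300  v^+=-5.2176  a^+=-2.0522
step 8: x_pred=-3.5296  r=1.0296  x^+=-2.7852  v^+=-6.4474  a^+=-1.1372

a_post = -1.1372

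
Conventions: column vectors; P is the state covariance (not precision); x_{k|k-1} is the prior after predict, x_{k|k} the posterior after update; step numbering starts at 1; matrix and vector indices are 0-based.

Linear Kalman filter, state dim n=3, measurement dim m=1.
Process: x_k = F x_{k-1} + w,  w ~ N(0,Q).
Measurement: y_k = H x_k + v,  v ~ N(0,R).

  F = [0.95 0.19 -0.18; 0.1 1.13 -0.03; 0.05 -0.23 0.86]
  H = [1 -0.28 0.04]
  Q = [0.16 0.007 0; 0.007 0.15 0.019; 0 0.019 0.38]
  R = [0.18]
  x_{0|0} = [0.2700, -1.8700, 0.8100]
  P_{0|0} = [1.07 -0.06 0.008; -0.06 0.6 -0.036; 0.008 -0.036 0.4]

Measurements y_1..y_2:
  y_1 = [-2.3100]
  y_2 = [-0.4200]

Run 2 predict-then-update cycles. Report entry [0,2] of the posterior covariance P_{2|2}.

P_post[0,2] = -0.1888

step 1: x^-=[-0.2446, -2.1104, 1.1402]  P^-=[1.1384 0.1812 -0.0257; 0.1812 0.9160 -0.1785; -0.0257 -0.1785 0.7266]  S=[1.2918]  K=[0.8411; -0.0638; 0.0413]  nu=[-2.7019]  x^+=[-2.5173, -1.9381, 1.0286]  P^+=[0.2244 0.2505 -0.0706; 0.2505 0.9108 -0.1751; -0.0706 -0.1751 0.7244]
step 2: x^-=[-2.9448, -2.4726, 1.2045]  P^-=[0.5454 0.5414 -0.2865; 0.5414 1.3848 -0.4042; -0.2865 -0.4042 1.0219]  S=[0.5186]  K=[0.7373; 0.2651; -0.2554]  nu=[1.7843]  x^+=[-1.6292, -1.9996, 0.7487]  P^+=[0.2635 0.4400 -0.1888; 0.4400 1.3483 -0.3691; -0.1888 -0.3691 0.9881]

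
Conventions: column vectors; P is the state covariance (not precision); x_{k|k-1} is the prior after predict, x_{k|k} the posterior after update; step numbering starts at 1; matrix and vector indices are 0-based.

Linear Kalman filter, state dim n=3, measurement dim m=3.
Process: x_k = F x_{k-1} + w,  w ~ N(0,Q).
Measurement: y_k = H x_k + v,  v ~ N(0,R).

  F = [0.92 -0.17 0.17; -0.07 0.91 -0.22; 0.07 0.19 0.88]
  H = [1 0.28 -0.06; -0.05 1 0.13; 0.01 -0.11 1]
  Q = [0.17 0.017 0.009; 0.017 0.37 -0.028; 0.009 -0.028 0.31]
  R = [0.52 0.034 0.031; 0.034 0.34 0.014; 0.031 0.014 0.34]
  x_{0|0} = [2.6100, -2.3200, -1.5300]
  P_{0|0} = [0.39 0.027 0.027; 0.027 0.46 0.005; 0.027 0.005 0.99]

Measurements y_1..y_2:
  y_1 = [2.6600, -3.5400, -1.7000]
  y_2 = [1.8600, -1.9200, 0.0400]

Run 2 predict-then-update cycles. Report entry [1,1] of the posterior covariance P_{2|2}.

step 1: x^-=[2.5355, -1.9573, -1.6045]  P^-=[0.5417 -0.0982 0.1934; -0.0982 0.7961 -0.1390; 0.1934 -0.1390 1.1009]  S=[1.0546 0.1534 0.1098; 0.1534 1.1273 -0.0786; 0.1098 -0.0786 1.4852]  K=[0.4881 -0.1485 0.0972; 0.0396 0.6808 -0.1201; -0.0018 0.0481 0.7555]  nu=[0.5763, -1.2473, -0.3362]  x^+=[2.9693, -2.7433, -1.9195]  P^+=[0.2612 -0.0248 0.0408; -0.0248 0.2305 -0.0045; 0.0408 -0.0045 0.2566]
step 2: x^-=[2.8718, -2.2820, -2.0025]  P^-=[0.4259 -0.0757 0.0867; -0.0757 0.5808 -0.0469; 0.0867 -0.0469 0.5212]  S=[0.9421 0.1093 0.0675; 0.1093 0.9249 -0.0339; 0.0675 -0.0339 0.8805]  K=[0.4351 -0.1414 0.0740; 0.0311 0.6179 -0.1052; -0.0027 0.0402 0.6005]  nu=[-0.4930, 0.7659, 1.7628]  x^+=[2.6795, -2.0096, -0.9117]  P^+=[0.2326 -0.0247 0.0316; -0.0247 0.2088 -0.0029; 0.0316 -0.0029 0.2040]

P_post[1,1] = 0.2088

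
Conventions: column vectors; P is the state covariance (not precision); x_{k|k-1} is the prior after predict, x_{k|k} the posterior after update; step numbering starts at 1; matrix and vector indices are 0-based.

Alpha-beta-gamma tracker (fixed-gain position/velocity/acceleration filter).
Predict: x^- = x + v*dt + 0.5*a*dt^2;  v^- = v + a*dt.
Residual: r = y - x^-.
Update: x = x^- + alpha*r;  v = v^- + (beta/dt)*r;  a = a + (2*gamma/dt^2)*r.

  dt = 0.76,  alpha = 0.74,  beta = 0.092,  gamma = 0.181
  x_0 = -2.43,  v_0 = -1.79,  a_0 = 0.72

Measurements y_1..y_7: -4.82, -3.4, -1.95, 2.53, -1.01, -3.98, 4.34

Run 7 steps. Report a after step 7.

a_post = -3.1084

step 1: x_pred=-3.5825  r=-1.2375  x^+=-4.4982  v^+=-1.3926  a^+=-0.0556
step 2: x_pred=-5.5727  r=2.1727  x^+=-3.9649  v^+=-1.1719  a^+=1.3061
step 3: x_pred=-4.4783  r=2.5283  x^+=-2.6074  v^+=0.1268  a^+=2.8907
step 4: x_pred=-1.6762  r=4.2062  x^+=1.4364  v^+=2.8329  a^+=5.5268
step 5: x_pred=5.1855  r=-6.1955  x^+=0.6008  v^+=6.2833  a^+=1.6438
step 6: x_pred=5.8509  r=-9.8309  x^+=-1.4240  v^+=6.3425  a^+=-4.5175
step 7: x_pred=2.0917  r=2.2483  x^+=3.7554  v^+=3.1814  a^+=-3.1084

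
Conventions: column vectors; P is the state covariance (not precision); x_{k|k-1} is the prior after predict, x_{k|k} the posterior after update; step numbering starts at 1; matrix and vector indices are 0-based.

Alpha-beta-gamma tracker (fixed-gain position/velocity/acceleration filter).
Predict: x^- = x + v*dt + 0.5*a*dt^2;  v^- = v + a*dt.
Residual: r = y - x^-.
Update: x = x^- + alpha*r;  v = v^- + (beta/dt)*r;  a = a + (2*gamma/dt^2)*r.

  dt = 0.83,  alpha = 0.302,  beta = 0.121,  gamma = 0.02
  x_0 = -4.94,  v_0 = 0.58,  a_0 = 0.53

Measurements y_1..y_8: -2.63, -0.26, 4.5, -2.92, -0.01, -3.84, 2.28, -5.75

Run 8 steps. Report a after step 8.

a_post = -1.0066

step 1: x_pred=-4.2760  r=1.6460  x^+=-3.7789  v^+=1.2599  a^+=0.6256
step 2: x_pred=-2.5178  r=2.2578  x^+=-1.8359  v^+=2.1082  a^+=0.7567
step 3: x_pred=0.1745  r=4.3255  x^+=1.4808  v^+=3.3669  a^+=1.0078
step 4: x_pred=4.6225  r=-7.5425  x^+=2.3446  v^+=3.1038  a^+=0.5699
step 5: x_pred=5.1171  r=-5.1271  x^+=3.5687  v^+=2.8293  a^+=0.2722
step 6: x_pred=6.0108  r=-9.8508  x^+=3.0359  v^+=1.6192  a^+=-0.2998
step 7: x_pred=4.2765  r=-1.9965  x^+=3.6736  v^+=1.0793  a^+=-0.4157
step 8: x_pred=4.4262  r=-10.1762  x^+=1.3530  v^+=-0.7493  a^+=-1.0066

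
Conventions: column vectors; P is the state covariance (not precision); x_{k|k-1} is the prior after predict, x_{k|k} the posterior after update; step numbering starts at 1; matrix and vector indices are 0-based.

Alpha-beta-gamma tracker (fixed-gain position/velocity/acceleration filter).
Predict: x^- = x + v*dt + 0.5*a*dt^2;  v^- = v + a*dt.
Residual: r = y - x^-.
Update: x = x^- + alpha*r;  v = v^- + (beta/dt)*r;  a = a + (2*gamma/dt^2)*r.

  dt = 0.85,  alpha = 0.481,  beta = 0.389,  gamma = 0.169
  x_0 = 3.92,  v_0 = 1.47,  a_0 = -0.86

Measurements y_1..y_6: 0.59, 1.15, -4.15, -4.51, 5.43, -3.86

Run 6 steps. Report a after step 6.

a_post = 6.2498

step 1: x_pred=4.8588  r=-4.2688  x^+=2.8055  v^+=-1.2146  a^+=-2.8570
step 2: x_pred=0.7410  r=0.4090  x^+=0.9377  v^+=-3.4559  a^+=-2.6657
step 3: x_pred=-2.9628  r=-1.1872  x^+=-3.5338  v^+=-6.2651  a^+=-3.2211
step 4: x_pred=-10.0228  r=5.5128  x^+=-7.3711  v^+=-6.4801  a^+=-0.6421
step 5: x_pred=-13.1112  r=18.5412  x^+=-4.1929  v^+=1.4594  a^+=8.0318
step 6: x_pred=-0.0509  r=-3.8091  x^+=-1.8831  v^+=6.5432  a^+=6.2498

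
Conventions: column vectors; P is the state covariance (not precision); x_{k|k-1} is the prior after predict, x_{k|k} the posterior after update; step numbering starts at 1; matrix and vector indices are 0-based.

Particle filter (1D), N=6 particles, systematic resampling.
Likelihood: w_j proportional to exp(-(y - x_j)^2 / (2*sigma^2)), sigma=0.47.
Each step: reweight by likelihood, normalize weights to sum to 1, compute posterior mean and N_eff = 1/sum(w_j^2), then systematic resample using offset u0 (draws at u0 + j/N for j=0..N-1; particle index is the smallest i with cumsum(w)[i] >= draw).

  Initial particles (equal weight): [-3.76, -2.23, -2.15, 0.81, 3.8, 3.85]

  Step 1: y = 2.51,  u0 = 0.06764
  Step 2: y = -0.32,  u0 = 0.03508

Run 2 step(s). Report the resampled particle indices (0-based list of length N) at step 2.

step 1: w=[0.0000, 0.0000, 0.0000, 0.0346, 0.5540, 0.4114]  mean=3.7173  Neff=2.0946  idx=[4, 4, 4, 4, 5, 5]
step 2: w=[0.2091, 0.2091, 0.2091, 0.2091, 0.0818, 0.0818]  mean=3.8082  Neff=5.3117  idx=[0, 0, 1, 2, 3, 4]

resampled_idx = [0, 0, 1, 2, 3, 4]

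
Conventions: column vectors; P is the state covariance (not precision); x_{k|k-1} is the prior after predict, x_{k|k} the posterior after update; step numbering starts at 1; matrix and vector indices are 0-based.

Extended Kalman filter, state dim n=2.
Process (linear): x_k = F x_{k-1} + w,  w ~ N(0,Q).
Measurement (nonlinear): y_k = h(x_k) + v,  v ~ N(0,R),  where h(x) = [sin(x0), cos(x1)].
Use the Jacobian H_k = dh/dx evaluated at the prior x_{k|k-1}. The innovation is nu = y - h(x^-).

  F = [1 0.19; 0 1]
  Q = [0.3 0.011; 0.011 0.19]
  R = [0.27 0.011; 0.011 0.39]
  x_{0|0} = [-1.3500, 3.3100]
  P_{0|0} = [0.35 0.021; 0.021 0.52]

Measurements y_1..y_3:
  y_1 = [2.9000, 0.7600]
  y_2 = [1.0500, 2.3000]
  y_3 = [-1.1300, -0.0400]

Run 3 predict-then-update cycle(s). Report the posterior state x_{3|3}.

step 1: x^-=[-0.7211, 3.3100]  P^-=[0.6768 0.1308; 0.1308 0.7100]  H_jac=[0.7511 0.0000; 0.0000 0.1676]  S=[0.6518 0.0275; 0.0275 0.4099]  K=[0.7798 0.0012; 0.1389 0.2810]  nu=[3.5602, 1.7459]  x^+=[2.0574, 4.2950]  P^+=[0.2803 0.0540; 0.0540 0.6629]
step 2: x^-=[2.8734, 4.2950]  P^-=[0.6248 0.1910; 0.1910 0.8529]  H_jac=[-0.9643 0.0000; 0.0000 0.9142]  S=[0.8509 -0.1574; -0.1574 1.1028]  K=[-0.6971 0.0589; -0.0880 0.6945]  nu=[0.7850, 2.7053]  x^+=[2.4854, 6.1048]  P^+=[0.1945 0.0167; 0.0167 0.2952]
step 3: x^-=[3.6453, 6.1048]  P^-=[0.5115 0.0838; 0.0838 0.4852]  H_jac=[-0.8758 0.0000; 0.0000 0.1775]  S=[0.6624 -0.0020; -0.0020 0.4053]  K=[-0.6763 0.0333; -0.1102 0.2119]  nu=[-0.6474, -1.0241]  x^+=[4.0489, 5.9590]  P^+=[0.2081 0.0313; 0.0313 0.4589]

x_post = [4.0489, 5.9590]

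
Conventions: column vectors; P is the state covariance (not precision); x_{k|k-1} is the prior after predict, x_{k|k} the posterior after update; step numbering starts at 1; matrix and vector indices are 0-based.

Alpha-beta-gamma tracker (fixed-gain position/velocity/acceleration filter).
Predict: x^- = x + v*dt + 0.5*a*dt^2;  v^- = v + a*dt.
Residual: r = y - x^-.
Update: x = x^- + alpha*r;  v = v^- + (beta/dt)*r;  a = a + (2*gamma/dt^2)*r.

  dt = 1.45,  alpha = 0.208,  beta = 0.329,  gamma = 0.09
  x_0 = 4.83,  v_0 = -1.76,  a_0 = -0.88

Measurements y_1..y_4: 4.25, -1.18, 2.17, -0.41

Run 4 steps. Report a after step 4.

a_post = 0.8367

step 1: x_pred=1.3529  r=2.8971  x^+=1.9555  v^+=-2.3787  a^+=-0.6320
step 2: x_pred=-2.1579  r=0.9779  x^+=-1.9545  v^+=-3.0731  a^+=-0.5483
step 3: x_pred=-6.9869  r=9.1569  x^+=-5.0823  v^+=-1.7904  a^+=0.2357
step 4: x_pred=-7.4306  r=7.0206  x^+=-5.9703  v^+=0.1443  a^+=0.8367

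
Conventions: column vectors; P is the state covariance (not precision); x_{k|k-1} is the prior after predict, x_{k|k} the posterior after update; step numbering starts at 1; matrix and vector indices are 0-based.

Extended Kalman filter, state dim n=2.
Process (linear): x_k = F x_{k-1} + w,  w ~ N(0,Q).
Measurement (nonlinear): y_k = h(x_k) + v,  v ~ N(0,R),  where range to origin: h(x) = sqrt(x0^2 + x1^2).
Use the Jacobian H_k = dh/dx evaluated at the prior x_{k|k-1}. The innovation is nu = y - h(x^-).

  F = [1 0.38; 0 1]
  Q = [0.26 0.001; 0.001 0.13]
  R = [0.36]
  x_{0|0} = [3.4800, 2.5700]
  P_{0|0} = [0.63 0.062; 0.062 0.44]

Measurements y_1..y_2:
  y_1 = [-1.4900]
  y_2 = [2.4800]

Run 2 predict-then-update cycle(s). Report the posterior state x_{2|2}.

x_post = [0.6132, 1.5585]

step 1: x^-=[4.4566, 2.5700]  P^-=[1.0007 0.2302; 0.2302 0.5700]  H_jac=[0.8663 0.4996]  S=[1.4524]  K=[0.6760; 0.3334]  nu=[-6.6345]  x^+=[-0.0284, 0.3584]  P^+=[0.3369 -0.0971; -0.0971 0.4086]
step 2: x^-=[0.1078, 0.3584]  P^-=[0.5821 0.0592; 0.0592 0.5386]  H_jac=[0.2881 0.9576]  S=[0.9349]  K=[0.2400; 0.5699]  nu=[2.1058]  x^+=[0.6132, 1.5585]  P^+=[0.5283 -0.0687; -0.0687 0.2349]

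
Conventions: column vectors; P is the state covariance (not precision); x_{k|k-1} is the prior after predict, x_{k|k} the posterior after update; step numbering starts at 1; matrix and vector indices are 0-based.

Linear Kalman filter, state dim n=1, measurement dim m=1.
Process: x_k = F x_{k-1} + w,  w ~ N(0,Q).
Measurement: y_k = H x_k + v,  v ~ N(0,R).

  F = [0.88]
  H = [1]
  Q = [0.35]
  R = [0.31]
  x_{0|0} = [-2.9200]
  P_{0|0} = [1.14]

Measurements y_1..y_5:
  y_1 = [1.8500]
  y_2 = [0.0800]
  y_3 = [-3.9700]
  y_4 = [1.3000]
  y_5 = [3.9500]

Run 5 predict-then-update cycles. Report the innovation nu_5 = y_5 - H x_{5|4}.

innov = [3.9380]

step 1: x^-=[-2.5696]  P^-=[1.2328]  S=[1.5428]  K=[0.7991]  nu=[4.4196]  x^+=[0.9620]  P^+=[0.2477]
step 2: x^-=[0.8465]  P^-=[0.5418]  S=[0.8518]  K=[0.6361]  nu=[-0.7665]  x^+=[0.3590]  P^+=[0.1972]
step 3: x^-=[0.3159]  P^-=[0.5027]  S=[0.8127]  K=[0.6186]  nu=[-4.2859]  x^+=[-2.3352]  P^+=[0.1918]
step 4: x^-=[-2.0550]  P^-=[0.4985]  S=[0.8085]  K=[0.6166]  nu=[3.3550]  x^+=[0.0136]  P^+=[0.1911]
step 5: x^-=[0.0120]  P^-=[0.4980]  S=[0.8080]  K=[0.6163]  nu=[3.9380]  x^+=[2.4392]  P^+=[0.1911]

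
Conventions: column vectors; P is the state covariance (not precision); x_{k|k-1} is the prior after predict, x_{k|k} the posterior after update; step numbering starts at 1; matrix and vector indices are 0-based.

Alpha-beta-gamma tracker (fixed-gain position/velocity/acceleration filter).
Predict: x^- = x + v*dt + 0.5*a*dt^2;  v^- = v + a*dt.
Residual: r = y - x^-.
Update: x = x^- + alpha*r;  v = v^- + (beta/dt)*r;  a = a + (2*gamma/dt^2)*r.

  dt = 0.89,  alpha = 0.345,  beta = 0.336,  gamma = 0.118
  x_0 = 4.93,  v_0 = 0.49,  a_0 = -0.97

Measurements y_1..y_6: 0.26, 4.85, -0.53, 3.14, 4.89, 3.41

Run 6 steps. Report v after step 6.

v_post = 5.3461

step 1: x_pred=4.9819  r=-4.7219  x^+=3.3529  v^+=-2.1560  a^+=-2.3769
step 2: x_pred=0.4927  r=4.3573  x^+=1.9960  v^+=-2.6264  a^+=-1.0786
step 3: x_pred=-0.7687  r=0.2387  x^+=-0.6863  v^+=-3.4962  a^+=-1.0075
step 4: x_pred=-4.1970  r=7.3370  x^+=-1.6658  v^+=-1.6230  a^+=1.1785
step 5: x_pred=-2.6435  r=7.5335  x^+=-0.0444  v^+=2.2700  a^+=3.4230
step 6: x_pred=3.3315  r=0.0785  x^+=3.3586  v^+=5.3461  a^+=3.4464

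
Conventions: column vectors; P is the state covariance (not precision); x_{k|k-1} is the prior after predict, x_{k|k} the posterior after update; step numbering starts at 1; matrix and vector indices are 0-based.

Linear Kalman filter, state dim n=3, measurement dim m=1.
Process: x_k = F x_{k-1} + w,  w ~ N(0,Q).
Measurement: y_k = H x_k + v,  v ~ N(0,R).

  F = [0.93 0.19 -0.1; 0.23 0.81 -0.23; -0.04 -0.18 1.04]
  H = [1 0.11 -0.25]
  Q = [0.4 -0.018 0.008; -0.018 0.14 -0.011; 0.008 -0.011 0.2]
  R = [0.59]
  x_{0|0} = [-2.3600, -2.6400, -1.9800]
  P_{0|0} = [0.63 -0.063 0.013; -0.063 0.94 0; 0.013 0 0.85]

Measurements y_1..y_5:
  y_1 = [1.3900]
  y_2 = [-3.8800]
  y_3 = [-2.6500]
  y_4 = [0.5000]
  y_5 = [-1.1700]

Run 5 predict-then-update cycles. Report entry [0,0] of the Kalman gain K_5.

K[0,0] = 0.4676

step 1: x^-=[-2.4984, -2.2258, -1.4896]  P^-=[0.9626 0.2277 -0.1123; 0.2277 0.8102 -0.3493; -0.1123 -0.3493 1.1488]  S=[1.7597]  K=[0.5772; 0.2297; -0.2489]  nu=[3.7608]  x^+=[-0.3275, -1.3621, -2.4256]  P^+=[0.3763 -0.0056 0.1405; -0.0056 0.7174 -0.2487; 0.1405 -0.2487 1.0398]
step 2: x^-=[-0.3208, -0.6207, -2.2644]  P^-=[0.7431 0.1901 -0.0549; 0.1901 0.7613 -0.5523; -0.0549 -0.5523 1.4299]  S=[1.5313]  K=[0.5079; 0.2690; -0.3090]  nu=[-4.0570]  x^+=[-2.3813, -1.7120, -1.0109]  P^+=[0.3481 -0.0191 0.1854; -0.0191 0.6505 -0.4250; 0.1854 -0.4250 1.2837]
step 3: x^-=[-2.4388, -1.7019, -0.6480]  P^-=[0.7123 0.1799 -0.0689; 0.1799 0.7847 -0.7443; -0.0689 -0.7443 1.7535]  S=[1.5364]  K=[0.4877; 0.2944; -0.3835]  nu=[-0.1860]  x^+=[-2.5295, -1.7567, -0.5766]  P^+=[0.3468 -0.0407 0.2184; -0.0407 0.6516 -0.5708; 0.2184 -0.5708 1.5276]
step 4: x^-=[-2.6285, -1.8721, -0.1823]  P^-=[0.7055 0.1786 -0.0899; 0.1786 0.8411 -0.9218; -0.0899 -0.9218 2.0688]  S=[1.5699]  K=[0.4762; 0.3195; -0.4513]  nu=[3.2889]  x^+=[-1.0624, -0.8212, -1.6666]  P^+=[0.3495 -0.0602 0.2475; -0.0602 0.6808 -0.6954; 0.2475 -0.6954 1.7491]
step 5: x^-=[-0.9774, -0.5262, -1.5429]  P^-=[0.7034 0.1818 -0.1092; 0.1818 0.9082 -1.0806; -0.1092 -1.0806 2.3534]  S=[1.6055]  K=[0.4676; 0.3437; -0.5085]  nu=[-0.5205]  x^+=[-1.2207, -0.7051, -1.2783]  P^+=[0.3524 -0.0762 0.2725; -0.0762 0.7185 -0.7999; 0.2725 -0.7999 1.9382]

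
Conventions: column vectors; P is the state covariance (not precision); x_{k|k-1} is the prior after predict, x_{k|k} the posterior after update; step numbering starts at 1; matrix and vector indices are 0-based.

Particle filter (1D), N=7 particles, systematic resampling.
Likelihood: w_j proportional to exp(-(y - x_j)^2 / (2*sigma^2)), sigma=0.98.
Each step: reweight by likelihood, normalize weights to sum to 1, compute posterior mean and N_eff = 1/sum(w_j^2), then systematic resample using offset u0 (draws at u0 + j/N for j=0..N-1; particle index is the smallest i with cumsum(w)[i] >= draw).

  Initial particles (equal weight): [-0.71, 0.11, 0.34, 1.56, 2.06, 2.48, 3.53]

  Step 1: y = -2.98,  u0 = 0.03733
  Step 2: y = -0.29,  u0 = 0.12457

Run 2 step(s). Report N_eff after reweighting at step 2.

N_eff = 6.9999

step 1: w=[0.8704, 0.0883, 0.0410, 0.0003, 0.0000, 0.0000, 0.0000]  mean=-0.5939  Neff=1.3036  idx=[0, 0, 0, 0, 0, 0, 1]
step 2: w=[0.1427, 0.1427, 0.1427, 0.1427, 0.1427, 0.1427, 0.1439]  mean=-0.5920  Neff=6.9999  idx=[0, 1, 2, 3, 4, 5, 6]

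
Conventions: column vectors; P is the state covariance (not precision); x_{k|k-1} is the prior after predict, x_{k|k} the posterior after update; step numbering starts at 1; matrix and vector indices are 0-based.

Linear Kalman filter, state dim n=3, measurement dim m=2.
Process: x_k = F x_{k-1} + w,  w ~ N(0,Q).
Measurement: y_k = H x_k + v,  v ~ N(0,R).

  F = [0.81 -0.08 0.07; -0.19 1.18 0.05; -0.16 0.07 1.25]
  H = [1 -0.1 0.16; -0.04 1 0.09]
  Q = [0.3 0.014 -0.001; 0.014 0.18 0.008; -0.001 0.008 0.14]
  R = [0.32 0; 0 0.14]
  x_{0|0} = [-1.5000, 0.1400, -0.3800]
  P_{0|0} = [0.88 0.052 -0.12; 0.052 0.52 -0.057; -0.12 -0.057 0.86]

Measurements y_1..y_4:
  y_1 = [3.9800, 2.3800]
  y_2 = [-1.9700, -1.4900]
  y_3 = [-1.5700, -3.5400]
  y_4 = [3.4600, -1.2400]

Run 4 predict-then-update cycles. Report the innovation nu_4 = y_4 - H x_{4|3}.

step 1: x^-=[-1.2528, 0.4312, -0.2252]  P^-=[0.8652 -0.1248 -0.1538; -0.1248 0.9102 0.0661; -0.1538 0.0661 1.5457]  S=[1.2075 -0.2315; -0.2315 1.0871]  K=[0.7047 -0.0093; -0.0078 0.8457; 0.1139 0.2187]  nu=[5.3120, 1.9190]  x^+=[2.4728, 2.0126, 0.7994]  P^+=[0.2624 0.0284 -0.2131; 0.0284 0.1296 -0.1120; -0.2131 -0.1120 1.4896]
step 2: x^-=[1.8979, 1.9450, 0.7444]  P^-=[0.4537 -0.0205 -0.1061; -0.0205 0.3518 0.0008; -0.1061 0.0008 2.5398]  S=[0.8124 -0.0460; -0.0460 0.5156]  K=[0.5376 -0.0454; -0.0297 0.6813; 0.3972 0.4886]  nu=[-3.7925, -3.4261]  x^+=[0.0147, -0.2766, -2.4357]  P^+=[0.2157 0.0254 -0.2569; 0.0254 0.1099 -0.1495; -0.2569 -0.1495 2.3064]
step 3: x^-=[-0.1365, -0.4509, -3.0664]  P^-=[0.4228 -0.0156 -0.0690; -0.0156 0.3224 0.0048; -0.0690 0.0048 3.8259]  S=[0.8248 -0.0147; -0.0147 0.4966]  K=[0.4999 -0.0631; -0.0454 0.6499; 0.6710 0.7284]  nu=[-0.9880, -2.8185]  x^+=[-0.4526, -2.2378, -5.7822]  P^+=[0.2137 0.0283 -0.3181; 0.0283 0.1100 -0.1992; -0.3181 -0.1992 3.2055]
step 4: x^-=[-0.5924, -2.8437, -7.3120]  P^-=[0.4191 -0.0148 -0.0464; -0.0148 0.3188 0.0017; -0.0464 0.0017 5.2464]  S=[0.8647 0.0084; 0.0084 0.5038]  K=[0.4786 -0.0790; -0.0599 0.6353; 0.9079 0.9292]  nu=[4.9379, 2.2380]  x^+=[1.5941, -1.7176, -0.7491]  P^+=[0.2185 0.0326 -0.3883; 0.0326 0.1130 -0.2530; -0.3883 -0.2530 4.0845]

innov = [4.9379, 2.2380]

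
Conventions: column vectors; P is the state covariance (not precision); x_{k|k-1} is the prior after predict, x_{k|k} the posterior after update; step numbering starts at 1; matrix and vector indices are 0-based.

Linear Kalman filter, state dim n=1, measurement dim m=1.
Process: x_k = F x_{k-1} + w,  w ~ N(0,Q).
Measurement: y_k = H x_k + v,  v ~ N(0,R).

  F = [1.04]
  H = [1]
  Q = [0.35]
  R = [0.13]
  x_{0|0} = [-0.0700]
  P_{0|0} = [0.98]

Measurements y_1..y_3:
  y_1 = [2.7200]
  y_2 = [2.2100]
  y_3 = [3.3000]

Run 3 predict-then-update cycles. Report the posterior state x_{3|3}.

step 1: x^-=[-0.0728]  P^-=[1.4100]  S=[1.5400]  K=[0.9156]  nu=[2.7928]  x^+=[2.4842]  P^+=[0.1190]
step 2: x^-=[2.5836]  P^-=[0.4787]  S=[0.6087]  K=[0.7864]  nu=[-0.3736]  x^+=[2.2898]  P^+=[0.1022]
step 3: x^-=[2.3814]  P^-=[0.4606]  S=[0.5906]  K=[0.7799]  nu=[0.9186]  x^+=[3.0978]  P^+=[0.1014]

x_post = [3.0978]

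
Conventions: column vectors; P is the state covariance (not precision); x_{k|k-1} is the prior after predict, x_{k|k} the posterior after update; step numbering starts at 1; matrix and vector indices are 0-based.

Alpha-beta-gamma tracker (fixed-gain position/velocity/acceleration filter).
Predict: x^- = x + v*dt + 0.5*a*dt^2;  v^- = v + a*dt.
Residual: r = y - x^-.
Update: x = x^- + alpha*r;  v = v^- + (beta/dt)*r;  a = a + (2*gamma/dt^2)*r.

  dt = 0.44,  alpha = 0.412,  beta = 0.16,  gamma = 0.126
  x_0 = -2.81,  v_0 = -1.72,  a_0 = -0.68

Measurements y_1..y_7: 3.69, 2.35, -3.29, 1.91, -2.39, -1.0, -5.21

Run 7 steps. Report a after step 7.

a_post = -21.1103

step 1: x_pred=-3.6326  r=7.3226  x^+=-0.6157  v^+=0.6436  a^+=8.8515
step 2: x_pred=0.5243  r=1.8257  x^+=1.2765  v^+=5.2021  a^+=11.2279
step 3: x_pred=4.6523  r=-7.9423  x^+=1.3801  v^+=7.2543  a^+=0.8898
step 4: x_pred=4.6581  r=-2.7481  x^+=3.5259  v^+=6.6465  a^+=-2.6872
step 5: x_pred=6.1902  r=-8.5802  x^+=2.6552  v^+=2.3441  a^+=-13.8557
step 6: x_pred=2.3453  r=-3.3453  x^+=0.9671  v^+=-4.9689  a^+=-18.2102
step 7: x_pred=-2.9820  r=-2.2280  x^+=-3.8999  v^+=-13.7916  a^+=-21.1103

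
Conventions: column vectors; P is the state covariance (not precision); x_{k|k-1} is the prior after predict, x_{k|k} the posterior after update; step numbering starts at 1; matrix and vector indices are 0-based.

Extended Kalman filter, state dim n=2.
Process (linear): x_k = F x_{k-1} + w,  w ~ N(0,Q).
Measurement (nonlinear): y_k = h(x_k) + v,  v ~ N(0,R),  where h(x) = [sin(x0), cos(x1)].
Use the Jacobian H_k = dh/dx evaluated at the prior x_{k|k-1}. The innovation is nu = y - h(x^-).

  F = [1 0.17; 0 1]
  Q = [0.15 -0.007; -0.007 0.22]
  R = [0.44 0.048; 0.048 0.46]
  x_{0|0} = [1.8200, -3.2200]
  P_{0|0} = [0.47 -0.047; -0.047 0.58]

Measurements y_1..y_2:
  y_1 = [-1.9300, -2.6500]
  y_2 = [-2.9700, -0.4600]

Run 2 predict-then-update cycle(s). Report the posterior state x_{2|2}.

x_post = [-2.0137, -3.4444]

step 1: x^-=[1.2726, -3.2200]  P^-=[0.6208 0.0446; 0.0446 0.8000]  H_jac=[0.2938 0.0000; 0.0000 -0.0783]  S=[0.4936 0.0470; 0.0470 0.4649]  K=[0.3738 -0.0453; 0.0398 -0.1388]  nu=[-2.8859, -1.6531]  x^+=[0.2687, -3.1053]  P^+=[0.5524 0.0369; 0.0369 0.7908]
step 2: x^-=[-0.2592, -3.1053]  P^-=[0.7378 0.1643; 0.1643 1.0108]  H_jac=[0.9666 0.0000; 0.0000 0.0363]  S=[1.1294 0.0538; 0.0538 0.4613]  K=[0.6344 -0.0610; 0.1376 0.0635]  nu=[-2.7137, 0.5393]  x^+=[-2.0137, -3.4444]  P^+=[0.2858 0.0658; 0.0658 0.9866]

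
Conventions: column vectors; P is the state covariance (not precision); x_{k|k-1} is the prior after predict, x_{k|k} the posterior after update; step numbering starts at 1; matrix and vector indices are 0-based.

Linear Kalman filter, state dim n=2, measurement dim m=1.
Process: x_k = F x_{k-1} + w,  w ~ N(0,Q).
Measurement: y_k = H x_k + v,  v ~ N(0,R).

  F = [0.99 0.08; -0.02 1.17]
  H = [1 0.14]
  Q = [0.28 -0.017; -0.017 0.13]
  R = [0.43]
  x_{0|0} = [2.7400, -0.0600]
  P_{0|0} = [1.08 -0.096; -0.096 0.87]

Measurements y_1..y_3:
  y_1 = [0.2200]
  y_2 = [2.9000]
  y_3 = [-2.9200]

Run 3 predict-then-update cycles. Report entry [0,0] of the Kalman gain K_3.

step 1: x^-=[2.7078, -0.1250]  P^-=[1.3289 -0.0680; -0.0680 1.3259]  S=[1.7658]  K=[0.7472; 0.0666]  nu=[-2.4703]  x^+=[0.8621, -0.2896]  P^+=[0.3431 -0.1559; -0.1559 1.3180]
step 2: x^-=[0.8303, -0.3560]  P^-=[0.6000 -0.0807; -0.0807 1.9417]  S=[1.0455]  K=[0.5631; 0.1828]  nu=[2.1195]  x^+=[2.0238, 0.0314]  P^+=[0.2685 -0.1883; -0.1883 1.9068]
step 3: x^-=[2.0061, -0.0037]  P^-=[0.5255 -0.0617; -0.0617 2.7491]  S=[0.9921]  K=[0.5210; 0.3257]  nu=[-4.9256]  x^+=[-0.5601, -1.6081]  P^+=[0.2562 -0.2301; -0.2301 2.6438]

K[0,0] = 0.5210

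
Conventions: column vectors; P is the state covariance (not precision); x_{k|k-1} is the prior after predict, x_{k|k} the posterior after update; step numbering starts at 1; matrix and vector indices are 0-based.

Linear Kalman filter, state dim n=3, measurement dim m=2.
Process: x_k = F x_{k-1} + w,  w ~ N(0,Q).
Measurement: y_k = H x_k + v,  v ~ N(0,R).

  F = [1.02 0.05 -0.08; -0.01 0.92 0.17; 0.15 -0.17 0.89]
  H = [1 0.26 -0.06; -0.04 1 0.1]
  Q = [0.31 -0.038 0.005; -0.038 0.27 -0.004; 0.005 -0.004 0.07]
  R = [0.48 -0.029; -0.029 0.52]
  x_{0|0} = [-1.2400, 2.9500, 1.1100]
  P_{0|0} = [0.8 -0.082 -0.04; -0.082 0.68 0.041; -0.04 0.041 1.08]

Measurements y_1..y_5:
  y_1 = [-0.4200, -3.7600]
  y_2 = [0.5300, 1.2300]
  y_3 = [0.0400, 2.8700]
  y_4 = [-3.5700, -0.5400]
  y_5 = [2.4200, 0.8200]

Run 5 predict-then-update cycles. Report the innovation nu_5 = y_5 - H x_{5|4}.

innov = [4.3413, 0.5504]

step 1: x^-=[-1.2061, 2.9151, 0.3004]  P^-=[1.1488 -0.1161 0.0249; -0.1161 0.8913 0.0721; 0.0249 0.0721 0.9442]  S=[1.6268 0.0363; 0.0363 1.4461]  K=[0.6895 -0.1277; 0.0545 0.6232; -0.0106 0.1147]  nu=[0.0462, -6.7534]  x^+=[-0.3121, -1.2910, -0.4750]  P^+=[0.3581 -0.0776 0.0550; -0.0776 0.3224 -0.0303; 0.0550 -0.0303 0.9251]
step 2: x^-=[-0.3449, -1.2653, -0.2501]  P^-=[0.6727 -0.1006 0.0516; -0.1006 0.5614 0.0511; 0.0516 0.0511 0.8480]  S=[1.1336 -0.0110; -0.0110 1.1088]  K=[0.5666 -0.1047; 0.0423 0.5150; 0.0135 0.1209]  nu=[1.1889, 2.5065]  x^+=[0.0663, 0.0758, 0.0689]  P^+=[0.2953 -0.0648 0.0577; -0.0648 0.2658 -0.0184; 0.0577 -0.0184 0.8316]
step 3: x^-=[0.0659, 0.0808, 0.0584]  P^-=[0.6074 -0.0897 0.0500; -0.0897 0.5143 0.0572; 0.0500 0.0572 0.7673]  S=[1.0705 -0.0097; -0.0097 1.0611]  K=[0.5419 -0.0977; 0.0424 0.4938; 0.0188 0.1245]  nu=[-0.0434, 2.7860]  x^+=[-0.2298, 1.4547, 0.4043]  P^+=[0.2818 -0.0605 0.0527; -0.0605 0.2540 -0.0088; 0.0527 -0.0088 0.7505]
step 4: x^-=[-0.1940, 1.4094, 0.0781]  P^-=[0.5940 -0.0864 0.0493; -0.0864 0.5049 0.0549; 0.0493 0.0549 0.6980]  S=[1.0581 -0.0080; -0.0080 1.0503]  K=[0.5366 -0.0961; 0.0430 0.4896; 0.0214 0.1170]  nu=[-3.7377, -1.9649]  x^+=[-2.0109, 0.2867, -0.2317]  P^+=[0.2788 -0.0593 0.0494; -0.0593 0.2516 -0.0061; 0.0494 -0.0061 0.6832]
step 5: x^-=[-2.0183, 0.2445, -0.5566]  P^-=[0.5909 -0.0852 0.0506; -0.0852 0.5017 0.0473; 0.0506 0.0473 0.6427]  S=[1.0553 -0.0068; -0.0068 1.0449]  K=[0.5355 -0.0958; 0.0433 0.4882; 0.0238 0.1050]  nu=[4.3413, 0.5504]  x^+=[0.2537, 0.7013, -0.3956]  P^+=[0.2780 -0.0590 0.0481; -0.0590 0.2510 -0.0072; 0.0481 -0.0072 0.6307]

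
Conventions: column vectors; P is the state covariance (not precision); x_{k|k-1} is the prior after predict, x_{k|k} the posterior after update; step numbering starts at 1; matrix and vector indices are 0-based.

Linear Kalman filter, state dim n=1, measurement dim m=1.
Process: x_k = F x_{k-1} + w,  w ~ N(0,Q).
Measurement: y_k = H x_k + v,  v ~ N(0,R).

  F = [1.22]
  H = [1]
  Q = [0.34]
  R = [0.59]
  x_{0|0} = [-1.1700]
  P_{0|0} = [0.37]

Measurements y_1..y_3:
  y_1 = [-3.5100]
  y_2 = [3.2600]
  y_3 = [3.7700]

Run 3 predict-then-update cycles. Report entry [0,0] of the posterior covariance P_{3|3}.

step 1: x^-=[-1.4274]  P^-=[0.8907]  S=[1.4807]  K=[0.6015]  nu=[-2.0826]  x^+=[-2.6802]  P^+=[0.3549]
step 2: x^-=[-3.2698]  P^-=[0.8682]  S=[1.4582]  K=[0.5954]  nu=[6.5298]  x^+=[0.6181]  P^+=[0.3513]
step 3: x^-=[0.7540]  P^-=[0.8629]  S=[1.4529]  K=[0.5939]  nu=[3.0160]  x^+=[2.5452]  P^+=[0.3504]

P_post[0,0] = 0.3504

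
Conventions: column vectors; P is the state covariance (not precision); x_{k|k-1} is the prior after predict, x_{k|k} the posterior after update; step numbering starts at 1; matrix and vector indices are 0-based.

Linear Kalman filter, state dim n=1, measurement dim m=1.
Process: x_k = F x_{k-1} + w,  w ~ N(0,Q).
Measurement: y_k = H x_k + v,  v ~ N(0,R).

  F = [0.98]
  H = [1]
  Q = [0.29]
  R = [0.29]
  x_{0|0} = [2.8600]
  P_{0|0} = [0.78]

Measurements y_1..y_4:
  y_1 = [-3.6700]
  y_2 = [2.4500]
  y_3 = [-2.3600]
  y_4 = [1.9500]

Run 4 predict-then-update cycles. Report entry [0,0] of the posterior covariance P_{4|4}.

step 1: x^-=[2.8028]  P^-=[1.0391]  S=[1.3291]  K=[0.7818]  nu=[-6.4728]  x^+=[-2.2577]  P^+=[0.2267]
step 2: x^-=[-2.2125]  P^-=[0.5077]  S=[0.7977]  K=[0.6365]  nu=[4.6625]  x^+=[0.7551]  P^+=[0.1846]
step 3: x^-=[0.7400]  P^-=[0.4673]  S=[0.7573]  K=[0.6170]  nu=[-3.1000]  x^+=[-1.1729]  P^+=[0.1789]
step 4: x^-=[-1.1494]  P^-=[0.4619]  S=[0.7519]  K=[0.6143]  nu=[3.0994]  x^+=[0.7545]  P^+=[0.1781]

P_post[0,0] = 0.1781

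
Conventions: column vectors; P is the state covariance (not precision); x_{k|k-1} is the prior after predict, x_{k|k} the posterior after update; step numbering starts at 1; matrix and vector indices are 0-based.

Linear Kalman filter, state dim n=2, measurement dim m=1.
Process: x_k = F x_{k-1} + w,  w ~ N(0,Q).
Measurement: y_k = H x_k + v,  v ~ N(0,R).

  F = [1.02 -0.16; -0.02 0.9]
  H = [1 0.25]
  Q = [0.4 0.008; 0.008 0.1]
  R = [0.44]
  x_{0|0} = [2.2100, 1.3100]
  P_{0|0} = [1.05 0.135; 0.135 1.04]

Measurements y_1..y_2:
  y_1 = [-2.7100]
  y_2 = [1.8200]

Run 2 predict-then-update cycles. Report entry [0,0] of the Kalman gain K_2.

step 1: x^-=[2.0446, 1.1348]  P^-=[1.4750 -0.0388; -0.0388 0.9380]  S=[1.9542]  K=[0.7498; 0.1001]  nu=[-5.0383]  x^+=[-1.7332, 0.6303]  P^+=[0.3763 -0.1855; -0.1855 0.9184]
step 2: x^-=[-1.8687, 0.6020]  P^-=[0.8756 -0.3028; -0.3028 0.8507]  S=[1.2173]  K=[0.6571; -0.0741]  nu=[3.5382]  x^+=[0.4561, 0.3399]  P^+=[0.3500 -0.2436; -0.2436 0.8440]

K[0,0] = 0.6571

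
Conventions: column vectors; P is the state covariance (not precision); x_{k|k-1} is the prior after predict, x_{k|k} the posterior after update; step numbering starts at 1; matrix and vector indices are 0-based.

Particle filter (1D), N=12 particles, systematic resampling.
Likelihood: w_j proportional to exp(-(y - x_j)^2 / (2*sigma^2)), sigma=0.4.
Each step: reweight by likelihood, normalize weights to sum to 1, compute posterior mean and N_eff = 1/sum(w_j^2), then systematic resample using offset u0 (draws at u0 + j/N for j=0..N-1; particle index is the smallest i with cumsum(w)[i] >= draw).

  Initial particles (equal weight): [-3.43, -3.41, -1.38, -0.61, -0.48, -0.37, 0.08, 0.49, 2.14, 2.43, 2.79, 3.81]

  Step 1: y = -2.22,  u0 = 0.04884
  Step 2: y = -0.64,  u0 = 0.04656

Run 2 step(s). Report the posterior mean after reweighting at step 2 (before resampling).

step 1: w=[0.0775, 0.0901, 0.8294, 0.0023, 0.0006, 0.0002, 0.0000, 0.0000, 0.0000, 0.0000, 0.0000, 0.0000]  mean=-1.7192  Neff=1.4244  idx=[0, 1, 2, 2, 2, 2, 2, 2, 2, 2, 2, 2]
step 2: w=[0.0000, 0.0000, 0.1000, 0.1000, 0.1000, 0.1000, 0.1000, 0.1000, 0.1000, 0.1000, 0.1000, 0.1000]  mean=-1.3800  Neff=10.0000  idx=[2, 3, 4, 4, 5, 6, 7, 8, 9, 9, 10, 11]

post_mean = -1.3800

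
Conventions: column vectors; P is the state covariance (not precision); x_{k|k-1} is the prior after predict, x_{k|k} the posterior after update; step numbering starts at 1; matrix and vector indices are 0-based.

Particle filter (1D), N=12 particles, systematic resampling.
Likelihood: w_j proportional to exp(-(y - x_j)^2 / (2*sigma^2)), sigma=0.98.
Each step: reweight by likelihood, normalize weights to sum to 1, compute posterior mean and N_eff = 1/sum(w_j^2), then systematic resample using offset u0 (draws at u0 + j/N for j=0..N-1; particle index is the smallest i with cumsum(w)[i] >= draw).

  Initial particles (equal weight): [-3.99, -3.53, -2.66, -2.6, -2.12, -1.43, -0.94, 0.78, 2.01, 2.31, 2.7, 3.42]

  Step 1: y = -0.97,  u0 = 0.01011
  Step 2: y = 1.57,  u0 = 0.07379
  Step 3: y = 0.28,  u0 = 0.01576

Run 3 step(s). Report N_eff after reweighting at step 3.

step 1: w=[0.0028, 0.0105, 0.0721, 0.0800, 0.1603, 0.2858, 0.3190, 0.0648, 0.0031, 0.0012, 0.0003, 0.0000]  mean=-1.4362  Neff=4.4427  idx=[1, 3, 4, 4, 5, 5, 5, 5, 6, 6, 6, 6]
step 2: w=[0.0000, 0.0006, 0.0044, 0.0044, 0.0488, 0.0488, 0.0488, 0.0488, 0.1989, 0.1989, 0.1989, 0.1989]  mean=-1.0470  Neff=5.9612  idx=[5, 7, 8, 8, 9, 9, 9, 10, 10, 11, 11, 11]
step 3: w=[0.0433, 0.0433, 0.0913, 0.0913, 0.0913, 0.0913, 0.0913, 0.0913, 0.0913, 0.0913, 0.0913, 0.0913]  mean=-0.9824  Neff=11.4695  idx=[0, 2, 3, 3, 4, 5, 6, 7, 8, 9, 10, 11]

N_eff = 11.4695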